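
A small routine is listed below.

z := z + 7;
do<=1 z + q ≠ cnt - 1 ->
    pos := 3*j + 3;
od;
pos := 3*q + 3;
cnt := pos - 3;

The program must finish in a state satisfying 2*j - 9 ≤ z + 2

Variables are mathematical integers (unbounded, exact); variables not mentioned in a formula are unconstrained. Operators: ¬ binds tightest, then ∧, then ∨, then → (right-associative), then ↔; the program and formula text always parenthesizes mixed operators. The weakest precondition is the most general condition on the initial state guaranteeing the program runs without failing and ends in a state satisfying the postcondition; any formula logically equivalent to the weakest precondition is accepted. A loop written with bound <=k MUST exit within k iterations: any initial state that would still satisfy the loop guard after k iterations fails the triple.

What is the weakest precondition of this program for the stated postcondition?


Working backward. After the program, the postcondition 2*j - 9 ≤ z + 2 must hold; in canonical form it is 2*j ≤ z + 11.
Before cnt := pos - 3: 2*j ≤ z + 11
Before pos := 3*q + 3: 2*j ≤ z + 11
Before the loop (bound <=1), unroll the exhaustion recursion (WP_0 = exit-now case; WP_j = one more guarded iteration, up to j = 1):
  WP_0: (¬(q + z ≠ cnt - 1)) ∧ 2*j ≤ z + 11
  WP_1: (q + z ≠ cnt - 1 → ((¬(q + z ≠ cnt - 1)) ∧ 2*j ≤ z + 11)) ∧ ((¬(q + z ≠ cnt - 1)) → 2*j ≤ z + 11)
So before the loop: (q + z ≠ cnt - 1 → ((¬(q + z ≠ cnt - 1)) ∧ 2*j ≤ z + 11)) ∧ ((¬(q + z ≠ cnt - 1)) → 2*j ≤ z + 11)
Before z := z + 7: (q + z ≠ cnt - 8 → ((¬(q + z ≠ cnt - 8)) ∧ 2*j ≤ z + 18)) ∧ ((¬(q + z ≠ cnt - 8)) → 2*j ≤ z + 18)
Answer: WP = (q + z ≠ cnt - 8 → ((¬(q + z ≠ cnt - 8)) ∧ 2*j ≤ z + 18)) ∧ ((¬(q + z ≠ cnt - 8)) → 2*j ≤ z + 18)


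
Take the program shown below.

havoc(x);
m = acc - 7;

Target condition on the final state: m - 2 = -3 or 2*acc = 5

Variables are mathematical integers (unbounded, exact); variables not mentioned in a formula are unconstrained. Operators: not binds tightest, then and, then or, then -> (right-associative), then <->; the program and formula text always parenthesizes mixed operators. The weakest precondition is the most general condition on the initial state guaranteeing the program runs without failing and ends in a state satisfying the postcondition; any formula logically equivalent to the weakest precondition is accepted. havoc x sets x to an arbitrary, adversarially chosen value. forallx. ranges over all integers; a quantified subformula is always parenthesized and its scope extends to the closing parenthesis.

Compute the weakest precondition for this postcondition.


Working backward. After the program, the postcondition m - 2 = -3 or 2*acc = 5 must hold; in canonical form it is m = -1 or 2*acc = 5.
Before m := acc - 7: acc = 6 or 2*acc = 5
Before havoc x: acc = 6 or 2*acc = 5
Answer: WP = acc = 6 or 2*acc = 5


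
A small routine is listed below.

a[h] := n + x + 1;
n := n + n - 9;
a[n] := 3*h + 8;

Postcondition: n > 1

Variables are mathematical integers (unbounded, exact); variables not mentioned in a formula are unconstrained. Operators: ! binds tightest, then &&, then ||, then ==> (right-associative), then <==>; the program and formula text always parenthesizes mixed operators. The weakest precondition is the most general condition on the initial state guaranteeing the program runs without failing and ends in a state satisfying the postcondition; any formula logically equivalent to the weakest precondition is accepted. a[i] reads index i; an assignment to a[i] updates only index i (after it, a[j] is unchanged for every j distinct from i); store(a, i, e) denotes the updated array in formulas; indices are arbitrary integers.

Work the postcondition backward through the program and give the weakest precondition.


Working backward. After the program, n > 1 must hold.
Before a[n] := 3*h + 8: n > 1
Before n := n + n - 9: 2*n > 10
Before a[h] := n + x + 1: 2*n > 10
Answer: WP = 2*n > 10


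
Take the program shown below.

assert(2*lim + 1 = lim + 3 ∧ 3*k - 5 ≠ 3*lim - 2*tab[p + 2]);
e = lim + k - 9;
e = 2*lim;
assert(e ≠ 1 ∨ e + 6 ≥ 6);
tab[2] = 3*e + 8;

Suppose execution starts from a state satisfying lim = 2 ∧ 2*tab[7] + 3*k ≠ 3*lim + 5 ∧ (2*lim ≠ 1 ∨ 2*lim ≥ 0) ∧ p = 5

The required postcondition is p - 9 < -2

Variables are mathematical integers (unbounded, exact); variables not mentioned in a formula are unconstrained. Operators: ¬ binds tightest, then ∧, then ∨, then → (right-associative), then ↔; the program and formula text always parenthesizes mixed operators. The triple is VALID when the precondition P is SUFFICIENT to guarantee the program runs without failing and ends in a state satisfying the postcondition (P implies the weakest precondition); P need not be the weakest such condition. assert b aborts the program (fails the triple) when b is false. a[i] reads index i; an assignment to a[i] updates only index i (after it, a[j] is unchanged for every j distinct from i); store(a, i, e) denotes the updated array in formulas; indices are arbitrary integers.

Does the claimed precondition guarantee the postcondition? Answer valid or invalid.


Working backward. After the program, the postcondition p - 9 < -2 must hold; in canonical form it is p < 7.
Before tab[2] := 3*e + 8: p < 7
Before assert e ≠ 1 ∨ e + 6 ≥ 6: (e ≠ 1 ∨ e ≥ 0) ∧ p < 7
Before e := 2*lim: (2*lim ≠ 1 ∨ 2*lim ≥ 0) ∧ p < 7
Before e := lim + k - 9: (2*lim ≠ 1 ∨ 2*lim ≥ 0) ∧ p < 7
Before assert 2*lim + 1 = lim + 3 ∧ 3*k - 5 ≠ 3*lim - 2*tab[p + 2]: lim = 2 ∧ 2*tab[p + 2] + 3*k ≠ 3*lim + 5 ∧ (2*lim ≠ 1 ∨ 2*lim ≥ 0) ∧ p < 7
The weakest precondition is lim = 2 ∧ 2*tab[p + 2] + 3*k ≠ 3*lim + 5 ∧ (2*lim ≠ 1 ∨ 2*lim ≥ 0) ∧ p < 7.
Check whether lim = 2 ∧ 2*tab[7] + 3*k ≠ 3*lim + 5 ∧ (2*lim ≠ 1 ∨ 2*lim ≥ 0) ∧ p = 5 implies it.
Every state satisfying the precondition satisfies the weakest precondition: the implication holds.
Answer: valid


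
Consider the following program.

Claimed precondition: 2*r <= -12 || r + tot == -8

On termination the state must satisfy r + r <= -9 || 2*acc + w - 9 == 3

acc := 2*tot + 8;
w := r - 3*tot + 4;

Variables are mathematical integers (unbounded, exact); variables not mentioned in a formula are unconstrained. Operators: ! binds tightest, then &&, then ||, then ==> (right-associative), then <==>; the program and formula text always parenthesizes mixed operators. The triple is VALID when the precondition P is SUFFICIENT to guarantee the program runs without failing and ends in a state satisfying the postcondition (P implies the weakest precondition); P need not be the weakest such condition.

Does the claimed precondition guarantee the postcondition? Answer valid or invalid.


Working backward. After the program, the postcondition r + r <= -9 || 2*acc + w - 9 == 3 must hold; in canonical form it is 2*r <= -9 || 2*acc + w == 12.
Before w := r - 3*tot + 4: 2*r <= -9 || 2*acc + r == 3*tot + 8
Before acc := 2*tot + 8: 2*r <= -9 || r + tot == -8
The weakest precondition is 2*r <= -9 || r + tot == -8.
Check whether 2*r <= -12 || r + tot == -8 implies it.
Every state satisfying the precondition satisfies the weakest precondition: the implication holds.
Answer: valid


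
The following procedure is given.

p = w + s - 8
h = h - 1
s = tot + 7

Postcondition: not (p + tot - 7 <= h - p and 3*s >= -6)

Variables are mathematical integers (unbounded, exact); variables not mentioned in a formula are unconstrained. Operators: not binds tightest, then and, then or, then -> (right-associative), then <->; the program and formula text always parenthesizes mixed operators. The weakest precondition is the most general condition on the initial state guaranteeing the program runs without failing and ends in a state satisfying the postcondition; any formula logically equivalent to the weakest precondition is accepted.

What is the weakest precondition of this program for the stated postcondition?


Working backward. After the program, the postcondition not (p + tot - 7 <= h - p and 3*s >= -6) must hold; in canonical form it is not (2*p + tot <= h + 7 and 3*s >= -6).
Before s := tot + 7: not (2*p + tot <= h + 7 and 3*tot >= -27)
Before h := h - 1: not (2*p + tot <= h + 6 and 3*tot >= -27)
Before p := w + s - 8: not (2*s + tot + 2*w <= h + 22 and 3*tot >= -27)
Answer: WP = not (2*s + tot + 2*w <= h + 22 and 3*tot >= -27)


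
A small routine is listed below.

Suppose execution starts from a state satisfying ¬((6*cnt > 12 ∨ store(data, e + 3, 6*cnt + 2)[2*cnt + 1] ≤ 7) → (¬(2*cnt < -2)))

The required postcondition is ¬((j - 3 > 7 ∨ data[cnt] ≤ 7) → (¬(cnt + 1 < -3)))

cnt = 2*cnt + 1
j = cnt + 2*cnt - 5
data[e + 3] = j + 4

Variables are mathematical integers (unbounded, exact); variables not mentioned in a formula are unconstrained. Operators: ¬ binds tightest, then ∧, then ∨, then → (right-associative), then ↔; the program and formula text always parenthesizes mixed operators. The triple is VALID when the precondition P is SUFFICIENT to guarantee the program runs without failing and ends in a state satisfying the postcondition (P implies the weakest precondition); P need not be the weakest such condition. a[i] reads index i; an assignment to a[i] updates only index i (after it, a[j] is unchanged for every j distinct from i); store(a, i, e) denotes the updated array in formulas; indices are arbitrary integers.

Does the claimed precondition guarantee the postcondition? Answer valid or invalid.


Working backward. After the program, the postcondition ¬((j - 3 > 7 ∨ data[cnt] ≤ 7) → (¬(cnt + 1 < -3))) must hold; in canonical form it is ¬((j > 10 ∨ data[cnt] ≤ 7) → (¬(cnt < -4))).
Before data[e + 3] := j + 4: ¬((j > 10 ∨ store(data, e + 3, j + 4)[cnt] ≤ 7) → (¬(cnt < -4)))
Before j := cnt + 2*cnt - 5: ¬((3*cnt > 15 ∨ store(data, e + 3, 3*cnt - 1)[cnt] ≤ 7) → (¬(cnt < -4)))
Before cnt := 2*cnt + 1: ¬((6*cnt > 12 ∨ store(data, e + 3, 6*cnt + 2)[2*cnt + 1] ≤ 7) → (¬(2*cnt < -5)))
The weakest precondition is ¬((6*cnt > 12 ∨ store(data, e + 3, 6*cnt + 2)[2*cnt + 1] ≤ 7) → (¬(2*cnt < -5))).
Check whether ¬((6*cnt > 12 ∨ store(data, e + 3, 6*cnt + 2)[2*cnt + 1] ≤ 7) → (¬(2*cnt < -2))) implies it.
Countermodel: at the initial state cnt = -2, data = {[-3] = 3, elsewhere 3}, e = -6, the precondition holds but the weakest precondition fails.
Answer: invalid


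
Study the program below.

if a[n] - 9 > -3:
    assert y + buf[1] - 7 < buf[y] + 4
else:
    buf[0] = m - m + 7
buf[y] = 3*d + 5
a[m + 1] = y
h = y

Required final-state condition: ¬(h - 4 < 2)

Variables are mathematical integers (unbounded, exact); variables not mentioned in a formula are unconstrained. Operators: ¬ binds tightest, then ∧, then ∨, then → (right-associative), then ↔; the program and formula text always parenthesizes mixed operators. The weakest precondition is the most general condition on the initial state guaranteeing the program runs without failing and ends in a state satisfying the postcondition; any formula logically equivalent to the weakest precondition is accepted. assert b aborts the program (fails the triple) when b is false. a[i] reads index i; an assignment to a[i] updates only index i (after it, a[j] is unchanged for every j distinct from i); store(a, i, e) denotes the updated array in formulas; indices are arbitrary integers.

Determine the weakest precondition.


Working backward. After the program, the postcondition ¬(h - 4 < 2) must hold; in canonical form it is ¬(h < 6).
Before h := y: ¬(y < 6)
Before a[m + 1] := y: ¬(y < 6)
Before buf[y] := 3*d + 5: ¬(y < 6)
Then branch requires buf[1] + y < buf[y] + 11 ∧ (¬(y < 6)); else branch requires ¬(y < 6).
Before the if: (a[n] > 6 → (buf[1] + y < buf[y] + 11 ∧ (¬(y < 6)))) ∧ ((¬(a[n] > 6)) → (¬(y < 6)))
Answer: WP = (a[n] > 6 → (buf[1] + y < buf[y] + 11 ∧ (¬(y < 6)))) ∧ ((¬(a[n] > 6)) → (¬(y < 6)))


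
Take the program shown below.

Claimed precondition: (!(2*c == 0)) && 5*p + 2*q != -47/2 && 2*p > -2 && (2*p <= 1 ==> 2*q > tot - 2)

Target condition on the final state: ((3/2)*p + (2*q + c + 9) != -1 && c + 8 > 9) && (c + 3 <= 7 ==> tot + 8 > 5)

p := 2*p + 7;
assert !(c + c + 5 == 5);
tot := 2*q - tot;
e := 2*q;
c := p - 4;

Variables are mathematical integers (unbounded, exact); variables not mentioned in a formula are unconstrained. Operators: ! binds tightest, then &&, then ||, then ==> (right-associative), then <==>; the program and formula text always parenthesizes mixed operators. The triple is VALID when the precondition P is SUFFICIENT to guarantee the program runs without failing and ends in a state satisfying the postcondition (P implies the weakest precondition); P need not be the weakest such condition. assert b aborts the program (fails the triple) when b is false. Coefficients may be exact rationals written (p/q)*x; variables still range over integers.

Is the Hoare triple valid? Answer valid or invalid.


Working backward. After the program, the postcondition ((3/2)*p + (2*q + c + 9) != -1 && c + 8 > 9) && (c + 3 <= 7 ==> tot + 8 > 5) must hold; in canonical form it is c + (3/2)*p + 2*q != -10 && c > 1 && (c <= 4 ==> tot > -3).
Before c := p - 4: (5/2)*p + 2*q != -6 && p > 5 && (p <= 8 ==> tot > -3)
Before e := 2*q: (5/2)*p + 2*q != -6 && p > 5 && (p <= 8 ==> tot > -3)
Before tot := 2*q - tot: (5/2)*p + 2*q != -6 && p > 5 && (p <= 8 ==> 2*q > tot - 3)
Before assert !(c + c + 5 == 5): (!(2*c == 0)) && (5/2)*p + 2*q != -6 && p > 5 && (p <= 8 ==> 2*q > tot - 3)
Before p := 2*p + 7: (!(2*c == 0)) && 5*p + 2*q != -47/2 && 2*p > -2 && (2*p <= 1 ==> 2*q > tot - 3)
The weakest precondition is (!(2*c == 0)) && 5*p + 2*q != -47/2 && 2*p > -2 && (2*p <= 1 ==> 2*q > tot - 3).
Check whether (!(2*c == 0)) && 5*p + 2*q != -47/2 && 2*p > -2 && (2*p <= 1 ==> 2*q > tot - 2) implies it.
Every state satisfying the precondition satisfies the weakest precondition: the implication holds.
Answer: valid


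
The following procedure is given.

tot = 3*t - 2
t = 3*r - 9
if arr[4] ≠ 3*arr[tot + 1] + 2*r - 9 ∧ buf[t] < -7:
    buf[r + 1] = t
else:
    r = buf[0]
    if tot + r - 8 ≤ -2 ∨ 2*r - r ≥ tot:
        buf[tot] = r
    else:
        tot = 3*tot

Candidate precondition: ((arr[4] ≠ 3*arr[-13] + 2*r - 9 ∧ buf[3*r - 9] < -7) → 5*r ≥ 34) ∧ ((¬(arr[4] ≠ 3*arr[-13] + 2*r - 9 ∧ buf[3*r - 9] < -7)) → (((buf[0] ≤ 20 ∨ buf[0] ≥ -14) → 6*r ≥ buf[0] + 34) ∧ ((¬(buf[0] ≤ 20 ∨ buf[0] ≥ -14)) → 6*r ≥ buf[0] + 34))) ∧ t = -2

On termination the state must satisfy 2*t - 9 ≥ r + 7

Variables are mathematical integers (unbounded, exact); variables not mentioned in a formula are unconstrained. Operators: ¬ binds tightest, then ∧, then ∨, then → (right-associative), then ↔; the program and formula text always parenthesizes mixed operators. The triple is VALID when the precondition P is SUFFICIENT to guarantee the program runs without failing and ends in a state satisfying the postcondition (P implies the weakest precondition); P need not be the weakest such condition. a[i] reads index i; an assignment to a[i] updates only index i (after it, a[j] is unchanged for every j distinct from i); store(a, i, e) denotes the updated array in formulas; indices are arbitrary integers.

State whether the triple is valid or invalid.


Working backward. After the program, the postcondition 2*t - 9 ≥ r + 7 must hold; in canonical form it is 2*t ≥ r + 16.
Then branch requires 2*t ≥ r + 16; else branch requires ((buf[0] + tot ≤ 6 ∨ buf[0] ≥ tot) → 2*t ≥ buf[0] + 16) ∧ ((¬(buf[0] + tot ≤ 6 ∨ buf[0] ≥ tot)) → 2*t ≥ buf[0] + 16).
Before the if: ((arr[4] ≠ 3*arr[tot + 1] + 2*r - 9 ∧ buf[t] < -7) → 2*t ≥ r + 16) ∧ ((¬(arr[4] ≠ 3*arr[tot + 1] + 2*r - 9 ∧ buf[t] < -7)) → (((buf[0] + tot ≤ 6 ∨ buf[0] ≥ tot) → 2*t ≥ buf[0] + 16) ∧ ((¬(buf[0] + tot ≤ 6 ∨ buf[0] ≥ tot)) → 2*t ≥ buf[0] + 16)))
Before t := 3*r - 9: ((arr[4] ≠ 3*arr[tot + 1] + 2*r - 9 ∧ buf[3*r - 9] < -7) → 5*r ≥ 34) ∧ ((¬(arr[4] ≠ 3*arr[tot + 1] + 2*r - 9 ∧ buf[3*r - 9] < -7)) → (((buf[0] + tot ≤ 6 ∨ buf[0] ≥ tot) → 6*r ≥ buf[0] + 34) ∧ ((¬(buf[0] + tot ≤ 6 ∨ buf[0] ≥ tot)) → 6*r ≥ buf[0] + 34)))
Before tot := 3*t - 2: ((arr[4] ≠ 3*arr[3*t - 1] + 2*r - 9 ∧ buf[3*r - 9] < -7) → 5*r ≥ 34) ∧ ((¬(arr[4] ≠ 3*arr[3*t - 1] + 2*r - 9 ∧ buf[3*r - 9] < -7)) → (((buf[0] + 3*t ≤ 8 ∨ buf[0] ≥ 3*t - 2) → 6*r ≥ buf[0] + 34) ∧ ((¬(buf[0] + 3*t ≤ 8 ∨ buf[0] ≥ 3*t - 2)) → 6*r ≥ buf[0] + 34)))
The weakest precondition is ((arr[4] ≠ 3*arr[3*t - 1] + 2*r - 9 ∧ buf[3*r - 9] < -7) → 5*r ≥ 34) ∧ ((¬(arr[4] ≠ 3*arr[3*t - 1] + 2*r - 9 ∧ buf[3*r - 9] < -7)) → (((buf[0] + 3*t ≤ 8 ∨ buf[0] ≥ 3*t - 2) → 6*r ≥ buf[0] + 34) ∧ ((¬(buf[0] + 3*t ≤ 8 ∨ buf[0] ≥ 3*t - 2)) → 6*r ≥ buf[0] + 34))).
Check whether ((arr[4] ≠ 3*arr[-13] + 2*r - 9 ∧ buf[3*r - 9] < -7) → 5*r ≥ 34) ∧ ((¬(arr[4] ≠ 3*arr[-13] + 2*r - 9 ∧ buf[3*r - 9] < -7)) → (((buf[0] ≤ 20 ∨ buf[0] ≥ -14) → 6*r ≥ buf[0] + 34) ∧ ((¬(buf[0] ≤ 20 ∨ buf[0] ≥ -14)) → 6*r ≥ buf[0] + 34))) ∧ t = -2 implies it.
Countermodel: at the initial state arr = {[-13] = 30152, [-7] = -6519, [0] = 30152, [4] = -19548, [18] = 30152, elsewhere 30152}, buf = {[-13] = 21, [-7] = 21, [0] = 21, [4] = 21, [18] = -8, elsewhere 21}, r = 9, t = -2, the precondition holds but the weakest precondition fails.
Answer: invalid


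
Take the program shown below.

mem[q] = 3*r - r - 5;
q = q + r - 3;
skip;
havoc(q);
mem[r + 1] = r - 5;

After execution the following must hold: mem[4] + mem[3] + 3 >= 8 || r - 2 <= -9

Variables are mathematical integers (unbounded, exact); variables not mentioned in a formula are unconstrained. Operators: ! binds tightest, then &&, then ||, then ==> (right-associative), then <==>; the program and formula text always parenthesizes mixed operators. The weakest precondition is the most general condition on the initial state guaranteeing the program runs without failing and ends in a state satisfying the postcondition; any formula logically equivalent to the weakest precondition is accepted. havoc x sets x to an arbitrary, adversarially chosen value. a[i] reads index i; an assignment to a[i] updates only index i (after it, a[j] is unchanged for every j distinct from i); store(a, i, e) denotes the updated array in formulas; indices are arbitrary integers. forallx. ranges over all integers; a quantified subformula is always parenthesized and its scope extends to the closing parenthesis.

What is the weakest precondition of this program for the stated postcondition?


Working backward. After the program, the postcondition mem[4] + mem[3] + 3 >= 8 || r - 2 <= -9 must hold; in canonical form it is mem[3] + mem[4] >= 5 || r <= -7.
Before mem[r + 1] := r - 5: store(mem, r + 1, r - 5)[3] + store(mem, r + 1, r - 5)[4] >= 5 || r <= -7
Before havoc q: store(mem, r + 1, r - 5)[3] + store(mem, r + 1, r - 5)[4] >= 5 || r <= -7
Before skip: store(mem, r + 1, r - 5)[3] + store(mem, r + 1, r - 5)[4] >= 5 || r <= -7
Before q := q + r - 3: store(mem, r + 1, r - 5)[3] + store(mem, r + 1, r - 5)[4] >= 5 || r <= -7
Before mem[q] := 3*r - r - 5: store(store(mem, q, 2*r - 5), r + 1, r - 5)[3] + store(store(mem, q, 2*r - 5), r + 1, r - 5)[4] >= 5 || r <= -7
Answer: WP = store(store(mem, q, 2*r - 5), r + 1, r - 5)[3] + store(store(mem, q, 2*r - 5), r + 1, r - 5)[4] >= 5 || r <= -7


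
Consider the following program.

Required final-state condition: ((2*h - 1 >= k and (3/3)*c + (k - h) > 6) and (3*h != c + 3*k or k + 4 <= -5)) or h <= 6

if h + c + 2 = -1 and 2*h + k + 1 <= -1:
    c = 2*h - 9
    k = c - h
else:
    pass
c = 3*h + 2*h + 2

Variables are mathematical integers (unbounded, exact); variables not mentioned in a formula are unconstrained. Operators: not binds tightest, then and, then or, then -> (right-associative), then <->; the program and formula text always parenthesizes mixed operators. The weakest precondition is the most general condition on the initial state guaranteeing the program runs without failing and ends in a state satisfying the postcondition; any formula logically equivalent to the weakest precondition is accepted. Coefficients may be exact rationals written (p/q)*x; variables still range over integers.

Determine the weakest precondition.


Working backward. After the program, the postcondition ((2*h - 1 >= k and (3/3)*c + (k - h) > 6) and (3*h != c + 3*k or k + 4 <= -5)) or h <= 6 must hold; in canonical form it is (2*h >= k + 1 and c + k > h + 6 and (3*h != c + 3*k or k <= -9)) or h <= 6.
Before c := 3*h + 2*h + 2: (2*h >= k + 1 and 4*h + k > 4 and (2*h + 3*k != -2 or k <= -9)) or h <= 6
Then branch requires (h >= -8 and 5*h > 13 and (5*h != 25 or h <= 0)) or h <= 6; else branch requires (2*h >= k + 1 and 4*h + k > 4 and (2*h + 3*k != -2 or k <= -9)) or h <= 6.
Before the if: ((c + h = -3 and 2*h + k <= -2) -> ((h >= -8 and 5*h > 13 and (5*h != 25 or h <= 0)) or h <= 6)) and ((not (c + h = -3 and 2*h + k <= -2)) -> ((2*h >= k + 1 and 4*h + k > 4 and (2*h + 3*k != -2 or k <= -9)) or h <= 6))
Answer: WP = ((c + h = -3 and 2*h + k <= -2) -> ((h >= -8 and 5*h > 13 and (5*h != 25 or h <= 0)) or h <= 6)) and ((not (c + h = -3 and 2*h + k <= -2)) -> ((2*h >= k + 1 and 4*h + k > 4 and (2*h + 3*k != -2 or k <= -9)) or h <= 6))


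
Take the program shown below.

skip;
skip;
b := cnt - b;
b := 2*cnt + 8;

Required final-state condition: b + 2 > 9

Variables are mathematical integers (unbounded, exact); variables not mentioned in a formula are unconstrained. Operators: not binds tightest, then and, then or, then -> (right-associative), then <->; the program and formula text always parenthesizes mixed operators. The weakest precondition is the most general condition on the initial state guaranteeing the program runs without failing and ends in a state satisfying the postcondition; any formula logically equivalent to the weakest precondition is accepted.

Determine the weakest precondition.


Working backward. After the program, the postcondition b + 2 > 9 must hold; in canonical form it is b > 7.
Before b := 2*cnt + 8: 2*cnt > -1
Before b := cnt - b: 2*cnt > -1
Before skip: 2*cnt > -1
Before skip: 2*cnt > -1
Answer: WP = 2*cnt > -1


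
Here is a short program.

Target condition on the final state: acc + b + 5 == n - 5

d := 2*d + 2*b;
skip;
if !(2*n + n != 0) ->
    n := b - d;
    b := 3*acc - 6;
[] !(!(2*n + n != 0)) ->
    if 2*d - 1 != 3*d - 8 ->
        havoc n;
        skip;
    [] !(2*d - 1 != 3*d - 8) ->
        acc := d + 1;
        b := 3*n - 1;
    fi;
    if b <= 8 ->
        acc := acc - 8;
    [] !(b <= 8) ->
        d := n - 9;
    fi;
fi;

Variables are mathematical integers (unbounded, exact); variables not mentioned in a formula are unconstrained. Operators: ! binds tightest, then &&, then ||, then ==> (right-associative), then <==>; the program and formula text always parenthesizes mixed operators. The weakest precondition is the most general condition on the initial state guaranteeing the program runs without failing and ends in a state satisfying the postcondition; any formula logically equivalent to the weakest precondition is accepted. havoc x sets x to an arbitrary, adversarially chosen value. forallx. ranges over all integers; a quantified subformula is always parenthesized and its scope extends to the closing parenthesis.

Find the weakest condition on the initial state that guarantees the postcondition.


Working backward. After the program, the postcondition acc + b + 5 == n - 5 must hold; in canonical form it is acc + b == n - 10.
Then branch requires 4*acc + d == b - 4; else branch requires (d != 7 ==> (forall n_1. ((b <= 8 ==> acc + b == n_1 - 2) && ((!(b <= 8)) ==> acc + b == n_1 - 10)))) && ((!(d != 7)) ==> ((3*n <= 9 ==> d + 2*n == -2) && ((!(3*n <= 9)) ==> d + 2*n == -10))).
Before the if: ((!(3*n != 0)) ==> 4*acc + d == b - 4) && (3*n != 0 ==> ((d != 7 ==> (forall n_1. ((b <= 8 ==> acc + b == n_1 - 2) && ((!(b <= 8)) ==> acc + b == n_1 - 10)))) && ((!(d != 7)) ==> ((3*n <= 9 ==> d + 2*n == -2) && ((!(3*n <= 9)) ==> d + 2*n == -10)))))
Before skip: ((!(3*n != 0)) ==> 4*acc + d == b - 4) && (3*n != 0 ==> ((d != 7 ==> (forall n_1. ((b <= 8 ==> acc + b == n_1 - 2) && ((!(b <= 8)) ==> acc + b == n_1 - 10)))) && ((!(d != 7)) ==> ((3*n <= 9 ==> d + 2*n == -2) && ((!(3*n <= 9)) ==> d + 2*n == -10)))))
Before d := 2*d + 2*b: ((!(3*n != 0)) ==> 4*acc + b + 2*d == -4) && (3*n != 0 ==> ((2*b + 2*d != 7 ==> (forall n_1. ((b <= 8 ==> acc + b == n_1 - 2) && ((!(b <= 8)) ==> acc + b == n_1 - 10)))) && ((!(2*b + 2*d != 7)) ==> ((3*n <= 9 ==> 2*b + 2*d + 2*n == -2) && ((!(3*n <= 9)) ==> 2*b + 2*d + 2*n == -10)))))
Answer: WP = ((!(3*n != 0)) ==> 4*acc + b + 2*d == -4) && (3*n != 0 ==> ((2*b + 2*d != 7 ==> (forall n_1. ((b <= 8 ==> acc + b == n_1 - 2) && ((!(b <= 8)) ==> acc + b == n_1 - 10)))) && ((!(2*b + 2*d != 7)) ==> ((3*n <= 9 ==> 2*b + 2*d + 2*n == -2) && ((!(3*n <= 9)) ==> 2*b + 2*d + 2*n == -10)))))


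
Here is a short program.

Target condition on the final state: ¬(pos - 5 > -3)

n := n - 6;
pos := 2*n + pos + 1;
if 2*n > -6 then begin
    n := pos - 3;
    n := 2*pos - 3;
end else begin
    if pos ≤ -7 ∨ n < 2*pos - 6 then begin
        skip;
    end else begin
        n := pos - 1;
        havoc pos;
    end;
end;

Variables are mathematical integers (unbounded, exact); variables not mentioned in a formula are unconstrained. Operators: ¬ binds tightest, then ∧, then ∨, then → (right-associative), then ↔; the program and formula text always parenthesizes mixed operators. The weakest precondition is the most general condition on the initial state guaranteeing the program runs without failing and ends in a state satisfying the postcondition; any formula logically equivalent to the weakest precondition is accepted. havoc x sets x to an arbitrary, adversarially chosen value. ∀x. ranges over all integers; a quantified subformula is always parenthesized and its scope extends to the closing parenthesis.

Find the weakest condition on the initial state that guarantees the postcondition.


Working backward. After the program, the postcondition ¬(pos - 5 > -3) must hold; in canonical form it is ¬(pos > 2).
Then branch requires ¬(pos > 2); else branch requires ((pos ≤ -7 ∨ n < 2*pos - 6) → (¬(pos > 2))) ∧ ((¬(pos ≤ -7 ∨ n < 2*pos - 6)) → (∀pos_1. (¬(pos_1 > 2)))).
Before the if: (2*n > -6 → (¬(pos > 2))) ∧ ((¬(2*n > -6)) → (((pos ≤ -7 ∨ n < 2*pos - 6) → (¬(pos > 2))) ∧ ((¬(pos ≤ -7 ∨ n < 2*pos - 6)) → (∀pos_1. (¬(pos_1 > 2))))))
Before pos := 2*n + pos + 1: (2*n > -6 → (¬(2*n + pos > 1))) ∧ ((¬(2*n > -6)) → (((2*n + pos ≤ -8 ∨ 3*n + 2*pos > 4) → (¬(2*n + pos > 1))) ∧ ((¬(2*n + pos ≤ -8 ∨ 3*n + 2*pos > 4)) → (∀pos_1. (¬(pos_1 > 2))))))
Before n := n - 6: (2*n > 6 → (¬(2*n + pos > 13))) ∧ ((¬(2*n > 6)) → (((2*n + pos ≤ 4 ∨ 3*n + 2*pos > 22) → (¬(2*n + pos > 13))) ∧ ((¬(2*n + pos ≤ 4 ∨ 3*n + 2*pos > 22)) → (∀pos_1. (¬(pos_1 > 2))))))
Answer: WP = (2*n > 6 → (¬(2*n + pos > 13))) ∧ ((¬(2*n > 6)) → (((2*n + pos ≤ 4 ∨ 3*n + 2*pos > 22) → (¬(2*n + pos > 13))) ∧ ((¬(2*n + pos ≤ 4 ∨ 3*n + 2*pos > 22)) → (∀pos_1. (¬(pos_1 > 2))))))


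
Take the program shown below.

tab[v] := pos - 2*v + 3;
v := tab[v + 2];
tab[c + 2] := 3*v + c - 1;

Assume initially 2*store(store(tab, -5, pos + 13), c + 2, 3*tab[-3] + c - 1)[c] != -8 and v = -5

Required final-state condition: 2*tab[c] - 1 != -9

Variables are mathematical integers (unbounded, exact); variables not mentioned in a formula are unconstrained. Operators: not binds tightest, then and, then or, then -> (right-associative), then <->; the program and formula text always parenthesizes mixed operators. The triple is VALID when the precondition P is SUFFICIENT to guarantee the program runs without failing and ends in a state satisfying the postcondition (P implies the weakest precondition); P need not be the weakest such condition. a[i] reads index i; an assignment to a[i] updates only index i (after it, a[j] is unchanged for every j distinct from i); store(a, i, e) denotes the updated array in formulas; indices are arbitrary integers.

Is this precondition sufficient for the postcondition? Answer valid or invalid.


Working backward. After the program, the postcondition 2*tab[c] - 1 != -9 must hold; in canonical form it is 2*tab[c] != -8.
Before tab[c + 2] := 3*v + c - 1: 2*store(tab, c + 2, c + 3*v - 1)[c] != -8
Before v := tab[v + 2]: 2*store(tab, c + 2, 3*tab[v + 2] + c - 1)[c] != -8
Before tab[v] := pos - 2*v + 3: 2*store(store(tab, v, pos - 2*v + 3), c + 2, 3*store(tab, v, pos - 2*v + 3)[v + 2] + c - 1)[c] != -8
The weakest precondition is 2*store(store(tab, v, pos - 2*v + 3), c + 2, 3*store(tab, v, pos - 2*v + 3)[v + 2] + c - 1)[c] != -8.
Check whether 2*store(store(tab, -5, pos + 13), c + 2, 3*tab[-3] + c - 1)[c] != -8 and v = -5 implies it.
Every state satisfying the precondition satisfies the weakest precondition: the implication holds.
Answer: valid


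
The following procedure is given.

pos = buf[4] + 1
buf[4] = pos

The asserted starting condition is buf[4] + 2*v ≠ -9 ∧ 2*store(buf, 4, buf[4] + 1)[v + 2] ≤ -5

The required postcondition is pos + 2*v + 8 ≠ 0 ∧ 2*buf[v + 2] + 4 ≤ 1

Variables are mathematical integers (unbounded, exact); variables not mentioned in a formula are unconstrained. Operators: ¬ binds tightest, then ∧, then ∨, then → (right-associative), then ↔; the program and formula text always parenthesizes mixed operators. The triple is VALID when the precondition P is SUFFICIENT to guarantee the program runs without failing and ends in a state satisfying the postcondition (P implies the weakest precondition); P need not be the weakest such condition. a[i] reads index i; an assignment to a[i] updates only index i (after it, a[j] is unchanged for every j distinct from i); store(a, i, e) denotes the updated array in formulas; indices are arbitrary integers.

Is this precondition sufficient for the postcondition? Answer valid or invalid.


Working backward. After the program, the postcondition pos + 2*v + 8 ≠ 0 ∧ 2*buf[v + 2] + 4 ≤ 1 must hold; in canonical form it is pos + 2*v ≠ -8 ∧ 2*buf[v + 2] ≤ -3.
Before buf[4] := pos: pos + 2*v ≠ -8 ∧ 2*store(buf, 4, pos)[v + 2] ≤ -3
Before pos := buf[4] + 1: buf[4] + 2*v ≠ -9 ∧ 2*store(buf, 4, buf[4] + 1)[v + 2] ≤ -3
The weakest precondition is buf[4] + 2*v ≠ -9 ∧ 2*store(buf, 4, buf[4] + 1)[v + 2] ≤ -3.
Check whether buf[4] + 2*v ≠ -9 ∧ 2*store(buf, 4, buf[4] + 1)[v + 2] ≤ -5 implies it.
Every state satisfying the precondition satisfies the weakest precondition: the implication holds.
Answer: valid


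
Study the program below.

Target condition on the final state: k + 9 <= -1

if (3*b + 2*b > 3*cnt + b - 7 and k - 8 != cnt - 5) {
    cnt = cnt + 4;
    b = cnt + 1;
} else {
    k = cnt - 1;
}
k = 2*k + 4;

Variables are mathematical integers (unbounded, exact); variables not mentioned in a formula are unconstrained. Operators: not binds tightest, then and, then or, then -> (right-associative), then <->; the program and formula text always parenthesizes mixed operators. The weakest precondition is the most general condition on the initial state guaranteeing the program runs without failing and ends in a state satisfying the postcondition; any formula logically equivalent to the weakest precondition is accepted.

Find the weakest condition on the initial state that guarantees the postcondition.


Working backward. After the program, the postcondition k + 9 <= -1 must hold; in canonical form it is k <= -10.
Before k := 2*k + 4: 2*k <= -14
Then branch requires 2*k <= -14; else branch requires 2*cnt <= -12.
Before the if: ((4*b > 3*cnt - 7 and k != cnt + 3) -> 2*k <= -14) and ((not (4*b > 3*cnt - 7 and k != cnt + 3)) -> 2*cnt <= -12)
Answer: WP = ((4*b > 3*cnt - 7 and k != cnt + 3) -> 2*k <= -14) and ((not (4*b > 3*cnt - 7 and k != cnt + 3)) -> 2*cnt <= -12)


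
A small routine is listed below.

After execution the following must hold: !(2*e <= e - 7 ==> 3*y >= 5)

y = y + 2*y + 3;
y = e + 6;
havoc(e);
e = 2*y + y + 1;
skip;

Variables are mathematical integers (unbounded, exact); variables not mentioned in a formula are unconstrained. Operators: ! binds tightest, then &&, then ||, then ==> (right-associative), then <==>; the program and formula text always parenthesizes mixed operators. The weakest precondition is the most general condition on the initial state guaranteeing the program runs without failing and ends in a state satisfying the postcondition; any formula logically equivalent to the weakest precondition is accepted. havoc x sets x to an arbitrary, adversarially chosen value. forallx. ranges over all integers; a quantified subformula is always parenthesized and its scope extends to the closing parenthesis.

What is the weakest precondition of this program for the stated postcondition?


Working backward. After the program, the postcondition !(2*e <= e - 7 ==> 3*y >= 5) must hold; in canonical form it is !(e <= -7 ==> 3*y >= 5).
Before skip: !(e <= -7 ==> 3*y >= 5)
Before e := 2*y + y + 1: !(3*y <= -8 ==> 3*y >= 5)
Before havoc e: !(3*y <= -8 ==> 3*y >= 5)
Before y := e + 6: !(3*e <= -26 ==> 3*e >= -13)
Before y := y + 2*y + 3: !(3*e <= -26 ==> 3*e >= -13)
Answer: WP = !(3*e <= -26 ==> 3*e >= -13)


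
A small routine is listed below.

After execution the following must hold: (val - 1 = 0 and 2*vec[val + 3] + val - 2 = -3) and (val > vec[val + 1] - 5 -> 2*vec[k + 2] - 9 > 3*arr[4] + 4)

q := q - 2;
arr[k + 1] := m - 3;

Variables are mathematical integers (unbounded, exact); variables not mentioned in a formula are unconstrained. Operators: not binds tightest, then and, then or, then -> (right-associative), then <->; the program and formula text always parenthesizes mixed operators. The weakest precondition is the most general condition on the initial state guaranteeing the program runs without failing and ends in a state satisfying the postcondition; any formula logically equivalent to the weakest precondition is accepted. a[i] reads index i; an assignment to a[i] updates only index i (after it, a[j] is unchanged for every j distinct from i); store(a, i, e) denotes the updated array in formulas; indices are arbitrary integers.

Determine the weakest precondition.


Working backward. After the program, the postcondition (val - 1 = 0 and 2*vec[val + 3] + val - 2 = -3) and (val > vec[val + 1] - 5 -> 2*vec[k + 2] - 9 > 3*arr[4] + 4) must hold; in canonical form it is val = 1 and 2*vec[val + 3] + val = -1 and (val > vec[val + 1] - 5 -> 2*vec[k + 2] > 3*arr[4] + 13).
Before arr[k + 1] := m - 3: val = 1 and 2*vec[val + 3] + val = -1 and (val > vec[val + 1] - 5 -> 2*vec[k + 2] > 3*store(arr, k + 1, m - 3)[4] + 13)
Before q := q - 2: val = 1 and 2*vec[val + 3] + val = -1 and (val > vec[val + 1] - 5 -> 2*vec[k + 2] > 3*store(arr, k + 1, m - 3)[4] + 13)
Answer: WP = val = 1 and 2*vec[val + 3] + val = -1 and (val > vec[val + 1] - 5 -> 2*vec[k + 2] > 3*store(arr, k + 1, m - 3)[4] + 13)


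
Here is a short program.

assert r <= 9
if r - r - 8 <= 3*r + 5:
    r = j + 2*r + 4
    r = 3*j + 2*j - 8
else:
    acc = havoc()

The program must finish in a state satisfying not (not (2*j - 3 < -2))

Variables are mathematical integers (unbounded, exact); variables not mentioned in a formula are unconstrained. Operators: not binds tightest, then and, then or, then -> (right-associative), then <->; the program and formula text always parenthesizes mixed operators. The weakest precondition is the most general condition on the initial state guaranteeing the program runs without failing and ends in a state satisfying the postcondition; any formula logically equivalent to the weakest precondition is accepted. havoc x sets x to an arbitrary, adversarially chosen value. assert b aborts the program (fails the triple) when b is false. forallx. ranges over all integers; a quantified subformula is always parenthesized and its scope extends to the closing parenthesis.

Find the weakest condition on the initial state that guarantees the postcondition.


Working backward. After the program, the postcondition not (not (2*j - 3 < -2)) must hold; in canonical form it is 2*j < 1.
Then branch requires 2*j < 1; else branch requires 2*j < 1.
Before the if: (3*r >= -13 -> 2*j < 1) and ((not (3*r >= -13)) -> 2*j < 1)
Before assert r <= 9: r <= 9 and (3*r >= -13 -> 2*j < 1) and ((not (3*r >= -13)) -> 2*j < 1)
Answer: WP = r <= 9 and (3*r >= -13 -> 2*j < 1) and ((not (3*r >= -13)) -> 2*j < 1)


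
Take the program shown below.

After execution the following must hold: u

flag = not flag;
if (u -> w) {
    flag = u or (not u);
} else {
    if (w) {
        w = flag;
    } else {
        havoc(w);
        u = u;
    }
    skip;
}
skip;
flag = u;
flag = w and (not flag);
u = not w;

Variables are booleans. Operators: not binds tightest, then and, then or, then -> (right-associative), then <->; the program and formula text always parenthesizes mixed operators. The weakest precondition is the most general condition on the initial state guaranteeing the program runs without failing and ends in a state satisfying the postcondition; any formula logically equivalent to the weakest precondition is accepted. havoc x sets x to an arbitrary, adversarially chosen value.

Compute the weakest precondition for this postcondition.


Working backward. After the program, u must hold.
Before u := not w: not w
Before flag := w and (not flag): not w
Before flag := u: not w
Before skip: not w
Then branch requires not w; else branch requires (w -> (not flag)) and w.
Before the if: ((u -> w) -> (not w)) and ((not (u -> w)) -> ((w -> (not flag)) and w))
Before flag := not flag: ((u -> w) -> (not w)) and ((not (u -> w)) -> ((w -> flag) and w))
Answer: WP = ((u -> w) -> (not w)) and ((not (u -> w)) -> ((w -> flag) and w))


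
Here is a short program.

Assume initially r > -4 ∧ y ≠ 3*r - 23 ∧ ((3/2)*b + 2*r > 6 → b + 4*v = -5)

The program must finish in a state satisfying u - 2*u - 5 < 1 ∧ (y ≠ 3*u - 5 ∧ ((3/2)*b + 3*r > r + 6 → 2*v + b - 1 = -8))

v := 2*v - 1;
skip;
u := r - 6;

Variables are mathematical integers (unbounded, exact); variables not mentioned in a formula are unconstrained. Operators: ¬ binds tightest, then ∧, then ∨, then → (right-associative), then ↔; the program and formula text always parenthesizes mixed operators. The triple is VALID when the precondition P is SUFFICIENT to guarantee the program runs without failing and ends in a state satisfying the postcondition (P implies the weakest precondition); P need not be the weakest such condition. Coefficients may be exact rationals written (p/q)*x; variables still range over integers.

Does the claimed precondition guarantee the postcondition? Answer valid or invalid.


Working backward. After the program, the postcondition u - 2*u - 5 < 1 ∧ (y ≠ 3*u - 5 ∧ ((3/2)*b + 3*r > r + 6 → 2*v + b - 1 = -8)) must hold; in canonical form it is u > -6 ∧ y ≠ 3*u - 5 ∧ ((3/2)*b + 2*r > 6 → b + 2*v = -7).
Before u := r - 6: r > 0 ∧ y ≠ 3*r - 23 ∧ ((3/2)*b + 2*r > 6 → b + 2*v = -7)
Before skip: r > 0 ∧ y ≠ 3*r - 23 ∧ ((3/2)*b + 2*r > 6 → b + 2*v = -7)
Before v := 2*v - 1: r > 0 ∧ y ≠ 3*r - 23 ∧ ((3/2)*b + 2*r > 6 → b + 4*v = -5)
The weakest precondition is r > 0 ∧ y ≠ 3*r - 23 ∧ ((3/2)*b + 2*r > 6 → b + 4*v = -5).
Check whether r > -4 ∧ y ≠ 3*r - 23 ∧ ((3/2)*b + 2*r > 6 → b + 4*v = -5) implies it.
Countermodel: at the initial state b = 2, r = 0, v = -2, y = -22, the precondition holds but the weakest precondition fails.
Answer: invalid


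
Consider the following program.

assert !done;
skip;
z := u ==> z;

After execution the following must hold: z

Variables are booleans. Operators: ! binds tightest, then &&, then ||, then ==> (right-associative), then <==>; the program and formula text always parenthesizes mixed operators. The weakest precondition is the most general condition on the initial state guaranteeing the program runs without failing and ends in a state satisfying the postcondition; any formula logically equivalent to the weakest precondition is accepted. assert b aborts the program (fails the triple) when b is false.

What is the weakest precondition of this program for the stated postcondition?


Working backward. After the program, z must hold.
Before z := u ==> z: u ==> z
Before skip: u ==> z
Before assert !done: (!done) && (u ==> z)
Answer: WP = (!done) && (u ==> z)
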